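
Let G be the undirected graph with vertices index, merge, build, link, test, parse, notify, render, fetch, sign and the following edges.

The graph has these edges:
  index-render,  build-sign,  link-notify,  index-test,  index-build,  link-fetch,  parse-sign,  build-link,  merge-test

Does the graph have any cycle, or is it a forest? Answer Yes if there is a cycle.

DFS, tracking each vertex's parent; an edge to a visited non-parent vertex closes a cycle.
Start from build:
visit build (parent –)
  visit index (parent build)
    visit render (parent index)
      render–index: parent, skip
    visit test (parent index)
      test–index: parent, skip
      visit merge (parent test)
        merge–test: parent, skip
    index–build: parent, skip
  visit link (parent build)
    visit notify (parent link)
      notify–link: parent, skip
    link–build: parent, skip
    visit fetch (parent link)
      fetch–link: parent, skip
  visit sign (parent build)
    sign–build: parent, skip
    visit parse (parent sign)
      parse–sign: parent, skip
No non-parent visited neighbor found — the graph is a forest.

No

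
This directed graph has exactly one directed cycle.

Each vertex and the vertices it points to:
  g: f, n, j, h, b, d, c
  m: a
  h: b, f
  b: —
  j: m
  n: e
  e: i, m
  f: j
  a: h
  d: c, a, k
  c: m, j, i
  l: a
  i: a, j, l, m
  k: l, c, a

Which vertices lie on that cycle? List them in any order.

a, f, h, j, m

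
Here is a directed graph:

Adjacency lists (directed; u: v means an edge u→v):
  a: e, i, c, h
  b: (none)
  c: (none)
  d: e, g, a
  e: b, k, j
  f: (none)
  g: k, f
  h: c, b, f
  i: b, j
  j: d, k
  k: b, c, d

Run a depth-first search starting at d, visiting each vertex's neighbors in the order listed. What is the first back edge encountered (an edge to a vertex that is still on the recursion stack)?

k->d

DFS from d (visiting each vertex's neighbors in the order listed); mark gray on enter, black on exit:
d gray
  e gray
    b gray
    b black
    k gray
      k→b: b black — skip
      c gray
      c black
      k→d: d is gray → back edge
First back edge: k → d.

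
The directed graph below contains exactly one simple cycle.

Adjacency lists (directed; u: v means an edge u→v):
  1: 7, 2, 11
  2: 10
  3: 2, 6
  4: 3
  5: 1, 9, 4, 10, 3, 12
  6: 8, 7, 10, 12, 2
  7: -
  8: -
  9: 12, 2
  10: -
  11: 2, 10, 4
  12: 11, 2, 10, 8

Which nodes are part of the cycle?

3, 4, 6, 11, 12

DFS with gray/black marking from 4:
4 gray
  3 gray
    2 gray
      10 gray
      10 black
    2 black
    6 gray
      8 gray
      8 black
      7 gray
      7 black
      6→10: 10 black — skip
      12 gray
        11 gray
          11→2: 2 black — skip
          11→10: 10 black — skip
          11→4: 4 is gray → back edge
Back edge closes the cycle 4 → 3 → 6 → 12 → 11 → 4; its vertices are {3, 4, 6, 11, 12}.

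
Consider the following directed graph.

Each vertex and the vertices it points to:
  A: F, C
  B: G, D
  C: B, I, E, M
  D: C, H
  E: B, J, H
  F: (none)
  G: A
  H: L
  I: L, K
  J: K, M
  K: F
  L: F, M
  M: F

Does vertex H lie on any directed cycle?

H lies on a cycle iff there is a path from H back to itself.
Exploring from H, it never reaches itself; equivalently, its strongly connected component is a singleton.

No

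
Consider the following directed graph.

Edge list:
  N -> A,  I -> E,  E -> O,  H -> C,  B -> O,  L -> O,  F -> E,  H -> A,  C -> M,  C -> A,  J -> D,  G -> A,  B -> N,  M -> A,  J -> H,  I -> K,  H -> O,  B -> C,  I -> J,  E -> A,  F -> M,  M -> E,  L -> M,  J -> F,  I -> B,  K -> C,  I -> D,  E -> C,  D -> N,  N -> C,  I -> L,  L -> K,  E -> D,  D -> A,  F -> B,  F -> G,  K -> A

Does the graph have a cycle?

DFS with white/gray/black marking, starting from L:
L gray
  O gray
  O black
  M gray
    E gray
      D gray
        N gray
          C gray
            C→M: M is gray → back edge
Back edge found, so a cycle exists: M → E → D → N → C → M.

Yes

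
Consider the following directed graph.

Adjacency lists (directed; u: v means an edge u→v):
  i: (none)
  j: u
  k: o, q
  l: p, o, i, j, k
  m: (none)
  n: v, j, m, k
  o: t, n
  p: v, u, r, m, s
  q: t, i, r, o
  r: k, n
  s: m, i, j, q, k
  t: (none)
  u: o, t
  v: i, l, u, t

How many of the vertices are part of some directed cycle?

A vertex is on a directed cycle iff it belongs to a strongly connected component of size ≥ 2 (or has a self-loop).
The vertices on cycles are {j, k, l, n, o, p, q, r, s, u, v} — 11 in total.

11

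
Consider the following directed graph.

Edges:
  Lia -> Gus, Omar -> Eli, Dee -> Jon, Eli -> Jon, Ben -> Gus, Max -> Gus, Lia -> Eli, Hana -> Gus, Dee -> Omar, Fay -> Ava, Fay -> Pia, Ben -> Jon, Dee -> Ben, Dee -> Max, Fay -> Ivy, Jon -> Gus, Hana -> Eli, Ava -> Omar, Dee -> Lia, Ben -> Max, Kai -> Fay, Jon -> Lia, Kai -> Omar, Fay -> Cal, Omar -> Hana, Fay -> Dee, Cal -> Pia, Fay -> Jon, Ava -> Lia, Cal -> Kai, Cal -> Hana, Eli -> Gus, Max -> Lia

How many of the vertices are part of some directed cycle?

A vertex is on a directed cycle iff it belongs to a strongly connected component of size ≥ 2 (or has a self-loop).
The vertices on cycles are {Cal, Eli, Fay, Jon, Kai, Lia} — 6 in total.

6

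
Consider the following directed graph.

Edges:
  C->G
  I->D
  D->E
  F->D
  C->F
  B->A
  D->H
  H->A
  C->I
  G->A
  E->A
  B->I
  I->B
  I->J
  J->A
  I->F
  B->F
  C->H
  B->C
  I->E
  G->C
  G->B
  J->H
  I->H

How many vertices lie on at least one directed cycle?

4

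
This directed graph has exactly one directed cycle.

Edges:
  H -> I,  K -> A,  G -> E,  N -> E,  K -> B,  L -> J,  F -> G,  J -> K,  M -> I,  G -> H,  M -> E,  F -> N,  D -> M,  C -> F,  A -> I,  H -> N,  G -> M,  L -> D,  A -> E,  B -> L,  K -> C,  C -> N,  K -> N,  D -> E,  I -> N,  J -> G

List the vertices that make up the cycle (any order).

DFS with gray/black marking from J:
J gray
  K gray
    C gray
      F gray
        N gray
          E gray
          E black
        N black
        G gray
          G→E: E black — skip
          H gray
            I gray
              I→N: N black — skip
            I black
            H→N: N black — skip
          H black
          M gray
            M→I: I black — skip
            M→E: E black — skip
          M black
        G black
      F black
      C→N: N black — skip
    C black
    K→N: N black — skip
    B gray
      L gray
        L→J: J is gray → back edge
Back edge closes the cycle J → K → B → L → J; its vertices are {B, J, K, L}.

B, J, K, L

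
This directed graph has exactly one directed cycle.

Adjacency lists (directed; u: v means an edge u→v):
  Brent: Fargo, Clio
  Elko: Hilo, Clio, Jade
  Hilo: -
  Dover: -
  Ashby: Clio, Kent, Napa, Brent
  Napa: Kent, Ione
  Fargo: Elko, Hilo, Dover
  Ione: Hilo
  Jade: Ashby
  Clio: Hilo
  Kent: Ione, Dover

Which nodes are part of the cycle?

Elko, Jade, Ashby, Brent, Fargo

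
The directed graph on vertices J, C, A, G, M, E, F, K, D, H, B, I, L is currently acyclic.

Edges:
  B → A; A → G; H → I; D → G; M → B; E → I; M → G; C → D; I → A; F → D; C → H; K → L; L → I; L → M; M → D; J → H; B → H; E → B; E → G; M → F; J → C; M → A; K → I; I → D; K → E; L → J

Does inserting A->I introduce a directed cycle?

Adding A→I creates a cycle iff I can already reach A.
Path from I: I → A.
So I → … → A → I is a cycle.

Yes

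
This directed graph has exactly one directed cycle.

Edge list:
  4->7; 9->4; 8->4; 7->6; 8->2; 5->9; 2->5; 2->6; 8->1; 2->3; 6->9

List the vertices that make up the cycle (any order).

DFS with gray/black marking from 4:
4 gray
  7 gray
    6 gray
      9 gray
        9→4: 4 is gray → back edge
Back edge closes the cycle 4 → 7 → 6 → 9 → 4; its vertices are {4, 6, 7, 9}.

4, 6, 7, 9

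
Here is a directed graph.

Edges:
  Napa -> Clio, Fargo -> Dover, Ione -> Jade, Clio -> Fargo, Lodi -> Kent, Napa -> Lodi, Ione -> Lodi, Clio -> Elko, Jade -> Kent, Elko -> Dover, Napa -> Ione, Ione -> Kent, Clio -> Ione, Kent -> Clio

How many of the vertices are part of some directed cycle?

5

A vertex is on a directed cycle iff it belongs to a strongly connected component of size ≥ 2 (or has a self-loop).
The vertices on cycles are {Clio, Ione, Jade, Kent, Lodi} — 5 in total.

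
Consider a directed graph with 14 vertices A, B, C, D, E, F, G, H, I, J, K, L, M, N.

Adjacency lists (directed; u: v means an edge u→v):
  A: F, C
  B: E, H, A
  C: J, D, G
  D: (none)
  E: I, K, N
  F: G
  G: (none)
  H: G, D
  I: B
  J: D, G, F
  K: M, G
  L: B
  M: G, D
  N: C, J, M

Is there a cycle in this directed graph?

DFS with white/gray/black marking, starting from N:
N gray
  C gray
    J gray
      D gray
      D black
      G gray
      G black
      F gray
        F→G: G black — skip
      F black
    J black
    C→D: D black — skip
    C→G: G black — skip
  C black
  N→J: J black — skip
  M gray
    M→G: G black — skip
    M→D: D black — skip
  M black
N black
A gray
  A→F: F black — skip
  A→C: C black — skip
A black
B gray
  E gray
    I gray
      I→B: B is gray → back edge
Back edge found, so a cycle exists: B → E → I → B.

Yes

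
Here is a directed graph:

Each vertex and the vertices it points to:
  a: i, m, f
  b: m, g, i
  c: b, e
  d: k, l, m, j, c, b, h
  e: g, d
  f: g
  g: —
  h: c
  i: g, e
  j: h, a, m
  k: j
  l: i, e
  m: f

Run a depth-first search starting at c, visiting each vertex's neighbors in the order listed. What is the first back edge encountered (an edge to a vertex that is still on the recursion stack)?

DFS from c (visiting each vertex's neighbors in the order listed); mark gray on enter, black on exit:
c gray
  b gray
    m gray
      f gray
        g gray
        g black
      f black
    m black
    b→g: g black — skip
    i gray
      i→g: g black — skip
      e gray
        e→g: g black — skip
        d gray
          k gray
            j gray
              h gray
                h→c: c is gray → back edge
First back edge: h → c.

h→c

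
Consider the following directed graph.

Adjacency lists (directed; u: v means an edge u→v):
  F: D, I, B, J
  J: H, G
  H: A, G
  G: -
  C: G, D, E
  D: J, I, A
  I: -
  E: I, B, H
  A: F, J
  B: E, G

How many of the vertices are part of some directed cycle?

7

A vertex is on a directed cycle iff it belongs to a strongly connected component of size ≥ 2 (or has a self-loop).
The vertices on cycles are {A, B, D, E, F, H, J} — 7 in total.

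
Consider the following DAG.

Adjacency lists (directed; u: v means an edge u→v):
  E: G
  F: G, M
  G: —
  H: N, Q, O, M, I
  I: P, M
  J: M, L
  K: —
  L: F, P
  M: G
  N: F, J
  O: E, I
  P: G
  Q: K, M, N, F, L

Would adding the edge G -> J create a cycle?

Adding G→J creates a cycle iff J can already reach G.
Path from J: J → M → G.
So J → … → G → J is a cycle.

Yes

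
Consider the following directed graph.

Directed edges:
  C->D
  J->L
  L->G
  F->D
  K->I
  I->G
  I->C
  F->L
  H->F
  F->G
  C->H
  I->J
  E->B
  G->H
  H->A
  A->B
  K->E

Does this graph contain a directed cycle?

DFS with white/gray/black marking, starting from K:
K gray
  E gray
    B gray
    B black
  E black
  I gray
    C gray
      D gray
      D black
      H gray
        A gray
          A→B: B black — skip
        A black
        F gray
          G gray
            G→H: H is gray → back edge
Back edge found, so a cycle exists: H → F → G → H.

Yes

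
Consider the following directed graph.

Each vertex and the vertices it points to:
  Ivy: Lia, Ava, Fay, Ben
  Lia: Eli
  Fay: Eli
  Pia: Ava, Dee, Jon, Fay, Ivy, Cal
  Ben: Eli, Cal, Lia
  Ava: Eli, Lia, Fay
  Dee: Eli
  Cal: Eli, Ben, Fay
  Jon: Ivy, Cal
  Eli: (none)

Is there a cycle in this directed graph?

DFS with white/gray/black marking, starting from Ivy:
Ivy gray
  Lia gray
    Eli gray
    Eli black
  Lia black
  Ava gray
    Ava→Eli: Eli black — skip
    Ava→Lia: Lia black — skip
    Fay gray
      Fay→Eli: Eli black — skip
    Fay black
  Ava black
  Ivy→Fay: Fay black — skip
  Ben gray
    Ben→Eli: Eli black — skip
    Cal gray
      Cal→Eli: Eli black — skip
      Cal→Ben: Ben is gray → back edge
Back edge found, so a cycle exists: Ben → Cal → Ben.

Yes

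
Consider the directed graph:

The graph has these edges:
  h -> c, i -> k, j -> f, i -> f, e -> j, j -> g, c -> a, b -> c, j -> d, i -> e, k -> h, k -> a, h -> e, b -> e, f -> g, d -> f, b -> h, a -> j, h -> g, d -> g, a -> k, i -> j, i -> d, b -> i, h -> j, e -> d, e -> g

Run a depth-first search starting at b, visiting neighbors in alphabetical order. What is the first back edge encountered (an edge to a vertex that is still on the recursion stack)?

k->a

DFS from b (visiting neighbors in alphabetical order); mark gray on enter, black on exit:
b gray
  c gray
    a gray
      j gray
        d gray
          f gray
            g gray
            g black
          f black
          d→g: g black — skip
        d black
        j→f: f black — skip
        j→g: g black — skip
      j black
      k gray
        k→a: a is gray → back edge
First back edge: k → a.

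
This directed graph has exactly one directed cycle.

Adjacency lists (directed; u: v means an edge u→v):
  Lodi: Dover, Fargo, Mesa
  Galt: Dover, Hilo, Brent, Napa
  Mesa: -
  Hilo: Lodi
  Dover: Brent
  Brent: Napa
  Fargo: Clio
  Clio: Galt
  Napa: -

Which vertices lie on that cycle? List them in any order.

DFS with gray/black marking from Lodi:
Lodi gray
  Dover gray
    Brent gray
      Napa gray
      Napa black
    Brent black
  Dover black
  Fargo gray
    Clio gray
      Galt gray
        Galt→Dover: Dover black — skip
        Hilo gray
          Hilo→Lodi: Lodi is gray → back edge
Back edge closes the cycle Lodi → Fargo → Clio → Galt → Hilo → Lodi; its vertices are {Clio, Galt, Hilo, Lodi, Fargo}.

Clio, Galt, Hilo, Lodi, Fargo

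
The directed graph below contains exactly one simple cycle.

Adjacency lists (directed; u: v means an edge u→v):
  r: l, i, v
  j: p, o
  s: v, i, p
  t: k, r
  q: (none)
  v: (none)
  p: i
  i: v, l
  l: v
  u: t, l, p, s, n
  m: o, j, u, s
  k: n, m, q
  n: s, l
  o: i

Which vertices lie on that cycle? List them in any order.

DFS with gray/black marking from k:
k gray
  n gray
    s gray
      v gray
      v black
      i gray
        i→v: v black — skip
        l gray
          l→v: v black — skip
        l black
      i black
      p gray
        p→i: i black — skip
      p black
    s black
    n→l: l black — skip
  n black
  m gray
    o gray
      o→i: i black — skip
    o black
    j gray
      j→p: p black — skip
      j→o: o black — skip
    j black
    u gray
      t gray
        t→k: k is gray → back edge
Back edge closes the cycle k → m → u → t → k; its vertices are {k, m, t, u}.

k, m, t, u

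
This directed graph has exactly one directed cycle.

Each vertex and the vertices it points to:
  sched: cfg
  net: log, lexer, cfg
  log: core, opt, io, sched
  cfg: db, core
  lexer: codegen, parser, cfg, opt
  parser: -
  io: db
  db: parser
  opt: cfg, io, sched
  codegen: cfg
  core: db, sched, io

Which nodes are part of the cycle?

DFS with gray/black marking from sched:
sched gray
  cfg gray
    db gray
      parser gray
      parser black
    db black
    core gray
      core→db: db black — skip
      core→sched: sched is gray → back edge
Back edge closes the cycle sched → cfg → core → sched; its vertices are {cfg, core, sched}.

cfg, core, sched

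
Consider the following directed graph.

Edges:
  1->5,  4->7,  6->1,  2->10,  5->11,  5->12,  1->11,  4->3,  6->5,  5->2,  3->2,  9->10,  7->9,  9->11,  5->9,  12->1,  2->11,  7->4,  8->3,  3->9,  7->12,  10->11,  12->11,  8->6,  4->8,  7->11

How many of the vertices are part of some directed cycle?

5

A vertex is on a directed cycle iff it belongs to a strongly connected component of size ≥ 2 (or has a self-loop).
The vertices on cycles are {1, 4, 5, 7, 12} — 5 in total.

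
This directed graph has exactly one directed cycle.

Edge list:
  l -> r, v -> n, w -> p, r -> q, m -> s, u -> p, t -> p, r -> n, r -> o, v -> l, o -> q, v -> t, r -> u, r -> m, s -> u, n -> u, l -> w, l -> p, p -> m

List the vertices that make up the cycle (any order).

m, p, s, u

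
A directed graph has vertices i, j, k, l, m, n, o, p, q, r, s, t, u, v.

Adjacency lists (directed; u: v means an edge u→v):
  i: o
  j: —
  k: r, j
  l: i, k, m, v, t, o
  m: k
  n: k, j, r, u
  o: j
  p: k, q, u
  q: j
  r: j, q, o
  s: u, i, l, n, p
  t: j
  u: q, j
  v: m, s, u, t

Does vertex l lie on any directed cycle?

Yes

l is on a cycle iff l can reach itself via ≥1 edge.
l → v → s → l — yes.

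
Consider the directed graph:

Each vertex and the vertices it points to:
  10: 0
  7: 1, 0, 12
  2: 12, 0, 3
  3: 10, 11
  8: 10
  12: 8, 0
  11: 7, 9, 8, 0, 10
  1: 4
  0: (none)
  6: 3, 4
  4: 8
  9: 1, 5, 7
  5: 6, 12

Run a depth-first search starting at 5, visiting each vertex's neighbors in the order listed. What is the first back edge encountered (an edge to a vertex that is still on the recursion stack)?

9->5

DFS from 5 (visiting each vertex's neighbors in the order listed); mark gray on enter, black on exit:
5 gray
  6 gray
    3 gray
      10 gray
        0 gray
        0 black
      10 black
      11 gray
        7 gray
          1 gray
            4 gray
              8 gray
                8→10: 10 black — skip
              8 black
            4 black
          1 black
          7→0: 0 black — skip
          12 gray
            12→8: 8 black — skip
            12→0: 0 black — skip
          12 black
        7 black
        9 gray
          9→1: 1 black — skip
          9→5: 5 is gray → back edge
First back edge: 9 → 5.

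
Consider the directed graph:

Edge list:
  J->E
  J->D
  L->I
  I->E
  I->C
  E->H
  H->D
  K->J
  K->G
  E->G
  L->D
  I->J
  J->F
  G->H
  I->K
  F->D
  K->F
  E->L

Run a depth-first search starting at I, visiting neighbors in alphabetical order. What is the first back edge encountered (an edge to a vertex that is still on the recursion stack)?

L→I

DFS from I (visiting neighbors in alphabetical order); mark gray on enter, black on exit:
I gray
  C gray
  C black
  E gray
    G gray
      H gray
        D gray
        D black
      H black
    G black
    E→H: H black — skip
    L gray
      L→D: D black — skip
      L→I: I is gray → back edge
First back edge: L → I.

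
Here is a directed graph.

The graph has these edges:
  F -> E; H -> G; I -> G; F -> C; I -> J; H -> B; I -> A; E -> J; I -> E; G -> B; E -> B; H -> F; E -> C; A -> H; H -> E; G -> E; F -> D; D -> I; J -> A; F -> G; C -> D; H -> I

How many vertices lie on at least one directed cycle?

9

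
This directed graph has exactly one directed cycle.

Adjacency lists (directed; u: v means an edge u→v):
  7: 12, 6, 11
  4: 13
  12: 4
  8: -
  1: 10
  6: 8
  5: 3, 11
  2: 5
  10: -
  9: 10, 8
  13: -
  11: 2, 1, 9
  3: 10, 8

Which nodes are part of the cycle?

2, 5, 11

DFS with gray/black marking from 11:
11 gray
  2 gray
    5 gray
      3 gray
        10 gray
        10 black
        8 gray
        8 black
      3 black
      5→11: 11 is gray → back edge
Back edge closes the cycle 11 → 2 → 5 → 11; its vertices are {2, 5, 11}.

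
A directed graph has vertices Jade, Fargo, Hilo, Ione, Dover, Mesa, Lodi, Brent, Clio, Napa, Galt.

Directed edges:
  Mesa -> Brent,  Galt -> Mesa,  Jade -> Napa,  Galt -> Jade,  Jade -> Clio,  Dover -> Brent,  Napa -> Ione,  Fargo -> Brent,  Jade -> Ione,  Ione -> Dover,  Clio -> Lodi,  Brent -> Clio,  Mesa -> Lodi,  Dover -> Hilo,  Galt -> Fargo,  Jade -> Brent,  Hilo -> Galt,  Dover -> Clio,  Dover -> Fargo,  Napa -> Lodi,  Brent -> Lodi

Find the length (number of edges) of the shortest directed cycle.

For each vertex v, BFS finds the shortest path from v back to v.
The shortest such closed walk is Hilo → Galt → Jade → Ione → Dover → Hilo, length 5.

5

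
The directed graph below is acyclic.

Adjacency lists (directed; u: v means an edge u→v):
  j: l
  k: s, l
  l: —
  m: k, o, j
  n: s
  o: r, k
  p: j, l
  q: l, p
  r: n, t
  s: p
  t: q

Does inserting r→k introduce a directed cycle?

No

Adding r→k creates a cycle iff k can already reach r.
Explore from k: no path reaches r. The graph stays acyclic.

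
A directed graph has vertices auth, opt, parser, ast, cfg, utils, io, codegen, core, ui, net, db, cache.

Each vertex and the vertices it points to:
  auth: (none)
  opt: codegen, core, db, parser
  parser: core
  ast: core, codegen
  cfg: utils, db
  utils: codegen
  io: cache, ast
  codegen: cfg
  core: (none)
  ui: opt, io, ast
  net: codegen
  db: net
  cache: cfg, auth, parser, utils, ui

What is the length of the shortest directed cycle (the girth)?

For each vertex v, BFS finds the shortest path from v back to v.
The shortest such closed walk is cache → ui → io → cache, length 3.

3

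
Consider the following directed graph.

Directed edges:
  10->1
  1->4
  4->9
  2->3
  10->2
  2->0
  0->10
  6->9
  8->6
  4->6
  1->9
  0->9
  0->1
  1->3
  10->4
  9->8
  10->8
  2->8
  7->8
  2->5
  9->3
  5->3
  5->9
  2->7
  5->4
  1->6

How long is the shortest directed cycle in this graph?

3

For each vertex v, BFS finds the shortest path from v back to v.
The shortest such closed walk is 0 → 10 → 2 → 0, length 3.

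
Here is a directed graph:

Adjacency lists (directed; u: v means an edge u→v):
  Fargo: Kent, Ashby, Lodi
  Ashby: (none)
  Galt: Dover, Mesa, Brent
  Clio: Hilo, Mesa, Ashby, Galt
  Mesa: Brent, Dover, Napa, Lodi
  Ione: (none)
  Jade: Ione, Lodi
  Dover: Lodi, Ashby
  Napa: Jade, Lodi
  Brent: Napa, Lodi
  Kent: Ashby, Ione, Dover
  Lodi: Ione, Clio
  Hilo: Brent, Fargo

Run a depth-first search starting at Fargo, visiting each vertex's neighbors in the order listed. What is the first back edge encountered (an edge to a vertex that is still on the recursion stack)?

DFS from Fargo (visiting each vertex's neighbors in the order listed); mark gray on enter, black on exit:
Fargo gray
  Kent gray
    Ashby gray
    Ashby black
    Ione gray
    Ione black
    Dover gray
      Lodi gray
        Lodi→Ione: Ione black — skip
        Clio gray
          Hilo gray
            Brent gray
              Napa gray
                Jade gray
                  Jade→Ione: Ione black — skip
                  Jade→Lodi: Lodi is gray → back edge
First back edge: Jade → Lodi.

Jade→Lodi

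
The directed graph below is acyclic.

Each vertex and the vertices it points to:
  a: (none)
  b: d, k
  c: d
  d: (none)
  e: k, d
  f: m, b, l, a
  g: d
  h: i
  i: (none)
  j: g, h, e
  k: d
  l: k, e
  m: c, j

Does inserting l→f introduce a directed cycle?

Yes

Adding l→f creates a cycle iff f can already reach l.
Path from f: f → l.
So f → … → l → f is a cycle.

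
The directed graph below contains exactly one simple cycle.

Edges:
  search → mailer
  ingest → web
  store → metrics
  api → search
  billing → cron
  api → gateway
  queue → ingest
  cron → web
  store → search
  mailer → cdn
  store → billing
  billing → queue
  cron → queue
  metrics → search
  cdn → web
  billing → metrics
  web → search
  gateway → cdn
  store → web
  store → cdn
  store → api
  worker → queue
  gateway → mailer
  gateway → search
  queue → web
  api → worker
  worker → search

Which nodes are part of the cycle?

cdn, web, mailer, search

DFS with gray/black marking from search:
search gray
  mailer gray
    cdn gray
      web gray
        web→search: search is gray → back edge
Back edge closes the cycle search → mailer → cdn → web → search; its vertices are {cdn, web, mailer, search}.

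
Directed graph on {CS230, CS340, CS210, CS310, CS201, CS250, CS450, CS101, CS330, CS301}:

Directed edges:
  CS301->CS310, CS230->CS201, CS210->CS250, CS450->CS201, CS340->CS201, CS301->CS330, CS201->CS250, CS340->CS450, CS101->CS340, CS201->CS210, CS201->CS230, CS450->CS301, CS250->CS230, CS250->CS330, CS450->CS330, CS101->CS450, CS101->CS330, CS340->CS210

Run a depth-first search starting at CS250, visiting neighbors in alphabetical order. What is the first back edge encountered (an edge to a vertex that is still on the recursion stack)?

CS210→CS250

DFS from CS250 (visiting neighbors in alphabetical order); mark gray on enter, black on exit:
CS250 gray
  CS230 gray
    CS201 gray
      CS210 gray
        CS210→CS250: CS250 is gray → back edge
First back edge: CS210 → CS250.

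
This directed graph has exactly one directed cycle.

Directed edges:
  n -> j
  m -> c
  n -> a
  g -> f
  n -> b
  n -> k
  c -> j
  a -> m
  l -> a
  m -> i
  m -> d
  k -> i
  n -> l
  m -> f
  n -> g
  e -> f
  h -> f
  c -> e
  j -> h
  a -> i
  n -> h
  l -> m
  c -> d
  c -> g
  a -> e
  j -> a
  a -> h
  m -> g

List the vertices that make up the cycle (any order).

a, c, j, m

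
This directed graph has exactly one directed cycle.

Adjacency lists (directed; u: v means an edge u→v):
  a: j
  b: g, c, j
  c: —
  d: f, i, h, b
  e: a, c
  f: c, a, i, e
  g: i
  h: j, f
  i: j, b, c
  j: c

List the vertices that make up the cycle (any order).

DFS with gray/black marking from b:
b gray
  g gray
    i gray
      j gray
        c gray
        c black
      j black
      i→b: b is gray → back edge
Back edge closes the cycle b → g → i → b; its vertices are {b, g, i}.

b, g, i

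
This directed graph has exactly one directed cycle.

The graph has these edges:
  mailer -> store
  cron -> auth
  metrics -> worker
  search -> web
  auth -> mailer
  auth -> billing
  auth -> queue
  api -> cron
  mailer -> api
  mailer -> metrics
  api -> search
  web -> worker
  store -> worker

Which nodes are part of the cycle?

api, auth, cron, mailer

DFS with gray/black marking from cron:
cron gray
  auth gray
    billing gray
    billing black
    mailer gray
      api gray
        api→cron: cron is gray → back edge
Back edge closes the cycle cron → auth → mailer → api → cron; its vertices are {api, auth, cron, mailer}.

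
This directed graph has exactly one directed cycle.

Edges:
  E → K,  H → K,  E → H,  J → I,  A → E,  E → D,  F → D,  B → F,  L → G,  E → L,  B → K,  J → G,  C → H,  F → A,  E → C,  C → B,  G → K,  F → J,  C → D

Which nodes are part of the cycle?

DFS with gray/black marking from F:
F gray
  J gray
    I gray
    I black
    G gray
      K gray
      K black
    G black
  J black
  D gray
  D black
  A gray
    E gray
      E→D: D black — skip
      E→K: K black — skip
      H gray
        H→K: K black — skip
      H black
      L gray
        L→G: G black — skip
      L black
      C gray
        C→D: D black — skip
        C→H: H black — skip
        B gray
          B→F: F is gray → back edge
Back edge closes the cycle F → A → E → C → B → F; its vertices are {A, B, C, E, F}.

A, B, C, E, F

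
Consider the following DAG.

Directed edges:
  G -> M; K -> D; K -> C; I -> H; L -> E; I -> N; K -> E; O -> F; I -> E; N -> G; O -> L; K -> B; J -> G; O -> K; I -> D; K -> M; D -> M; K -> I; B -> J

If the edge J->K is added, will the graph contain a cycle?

Adding J→K creates a cycle iff K can already reach J.
Path from K: K → B → J.
So K → … → J → K is a cycle.

Yes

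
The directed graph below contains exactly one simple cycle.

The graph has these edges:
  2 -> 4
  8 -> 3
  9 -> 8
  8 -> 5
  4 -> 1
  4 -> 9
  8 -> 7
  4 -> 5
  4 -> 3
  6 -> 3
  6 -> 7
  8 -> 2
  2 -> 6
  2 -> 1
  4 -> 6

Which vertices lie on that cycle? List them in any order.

2, 4, 8, 9

DFS with gray/black marking from 8:
8 gray
  2 gray
    1 gray
    1 black
    4 gray
      4→1: 1 black — skip
      3 gray
      3 black
      5 gray
      5 black
      6 gray
        6→3: 3 black — skip
        7 gray
        7 black
      6 black
      9 gray
        9→8: 8 is gray → back edge
Back edge closes the cycle 8 → 2 → 4 → 9 → 8; its vertices are {2, 4, 8, 9}.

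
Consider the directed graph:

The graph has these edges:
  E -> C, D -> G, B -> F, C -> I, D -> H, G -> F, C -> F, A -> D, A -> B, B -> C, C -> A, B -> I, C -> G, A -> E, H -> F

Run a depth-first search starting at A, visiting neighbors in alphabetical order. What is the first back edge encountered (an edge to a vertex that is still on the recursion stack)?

C->A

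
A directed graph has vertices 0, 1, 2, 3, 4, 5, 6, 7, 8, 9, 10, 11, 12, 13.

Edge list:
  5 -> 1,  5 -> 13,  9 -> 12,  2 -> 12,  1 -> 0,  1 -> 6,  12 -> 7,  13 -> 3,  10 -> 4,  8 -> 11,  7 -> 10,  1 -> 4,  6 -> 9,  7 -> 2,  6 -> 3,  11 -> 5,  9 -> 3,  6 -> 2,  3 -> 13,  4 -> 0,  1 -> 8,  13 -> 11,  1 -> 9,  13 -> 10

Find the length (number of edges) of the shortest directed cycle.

For each vertex v, BFS finds the shortest path from v back to v.
The shortest such closed walk is 13 → 3 → 13, length 2.

2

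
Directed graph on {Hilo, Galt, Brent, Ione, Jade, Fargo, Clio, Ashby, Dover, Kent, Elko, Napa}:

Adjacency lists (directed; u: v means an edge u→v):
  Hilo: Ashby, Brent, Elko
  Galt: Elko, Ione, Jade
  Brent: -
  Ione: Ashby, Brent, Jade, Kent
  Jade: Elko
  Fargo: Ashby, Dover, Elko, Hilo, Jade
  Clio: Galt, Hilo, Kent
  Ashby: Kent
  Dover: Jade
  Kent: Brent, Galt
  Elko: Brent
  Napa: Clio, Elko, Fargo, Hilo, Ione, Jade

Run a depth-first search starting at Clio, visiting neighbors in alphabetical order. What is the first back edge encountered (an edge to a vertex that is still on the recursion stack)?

Kent→Galt

DFS from Clio (visiting neighbors in alphabetical order); mark gray on enter, black on exit:
Clio gray
  Galt gray
    Elko gray
      Brent gray
      Brent black
    Elko black
    Ione gray
      Ashby gray
        Kent gray
          Kent→Brent: Brent black — skip
          Kent→Galt: Galt is gray → back edge
First back edge: Kent → Galt.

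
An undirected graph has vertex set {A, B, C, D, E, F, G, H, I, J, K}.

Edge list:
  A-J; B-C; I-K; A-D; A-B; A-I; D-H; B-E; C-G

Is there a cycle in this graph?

DFS, tracking each vertex's parent; an edge to a visited non-parent vertex closes a cycle.
Start from D:
visit D (parent –)
  visit H (parent D)
    H–D: parent, skip
  visit A (parent D)
    A–D: parent, skip
    visit I (parent A)
      visit K (parent I)
        K–I: parent, skip
      I–A: parent, skip
    visit J (parent A)
      J–A: parent, skip
    visit B (parent A)
      B–A: parent, skip
      visit C (parent B)
        C–B: parent, skip
        visit G (parent C)
          G–C: parent, skip
      visit E (parent B)
        E–B: parent, skip
visit F (parent –)
No non-parent visited neighbor found — the graph is a forest.

No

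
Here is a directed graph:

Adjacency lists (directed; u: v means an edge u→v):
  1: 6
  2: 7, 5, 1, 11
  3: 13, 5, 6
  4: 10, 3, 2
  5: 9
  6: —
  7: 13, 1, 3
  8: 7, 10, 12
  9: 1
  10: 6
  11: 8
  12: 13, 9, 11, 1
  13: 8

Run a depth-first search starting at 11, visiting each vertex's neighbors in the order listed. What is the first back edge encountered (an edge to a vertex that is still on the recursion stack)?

13→8

DFS from 11 (visiting each vertex's neighbors in the order listed); mark gray on enter, black on exit:
11 gray
  8 gray
    7 gray
      13 gray
        13→8: 8 is gray → back edge
First back edge: 13 → 8.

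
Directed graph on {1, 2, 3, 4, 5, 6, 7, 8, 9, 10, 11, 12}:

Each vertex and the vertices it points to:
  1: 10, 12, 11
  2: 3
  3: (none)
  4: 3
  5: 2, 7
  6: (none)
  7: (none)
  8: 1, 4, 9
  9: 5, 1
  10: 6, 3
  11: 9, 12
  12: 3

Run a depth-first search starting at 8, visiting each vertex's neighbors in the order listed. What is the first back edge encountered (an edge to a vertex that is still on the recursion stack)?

DFS from 8 (visiting each vertex's neighbors in the order listed); mark gray on enter, black on exit:
8 gray
  1 gray
    10 gray
      6 gray
      6 black
      3 gray
      3 black
    10 black
    12 gray
      12→3: 3 black — skip
    12 black
    11 gray
      9 gray
        5 gray
          2 gray
            2→3: 3 black — skip
          2 black
          7 gray
          7 black
        5 black
        9→1: 1 is gray → back edge
First back edge: 9 → 1.

9→1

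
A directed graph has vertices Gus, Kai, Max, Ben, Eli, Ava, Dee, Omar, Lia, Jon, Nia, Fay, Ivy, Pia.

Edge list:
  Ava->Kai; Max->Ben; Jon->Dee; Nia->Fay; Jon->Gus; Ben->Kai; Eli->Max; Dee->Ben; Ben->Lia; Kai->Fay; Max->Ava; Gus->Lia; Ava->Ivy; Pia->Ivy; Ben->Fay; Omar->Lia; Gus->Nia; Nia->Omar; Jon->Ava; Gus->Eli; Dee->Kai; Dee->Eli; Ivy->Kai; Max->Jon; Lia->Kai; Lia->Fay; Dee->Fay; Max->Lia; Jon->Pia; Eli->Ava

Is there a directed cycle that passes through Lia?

No

Lia lies on a cycle iff there is a path from Lia back to itself.
Exploring from Lia, it never reaches itself; equivalently, its strongly connected component is a singleton.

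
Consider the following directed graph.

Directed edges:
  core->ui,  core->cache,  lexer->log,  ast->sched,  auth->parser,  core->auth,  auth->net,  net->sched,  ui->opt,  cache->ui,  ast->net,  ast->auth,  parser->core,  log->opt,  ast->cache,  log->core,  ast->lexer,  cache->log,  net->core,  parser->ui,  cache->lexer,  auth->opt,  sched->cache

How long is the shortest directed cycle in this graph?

3

For each vertex v, BFS finds the shortest path from v back to v.
The shortest such closed walk is auth → parser → core → auth, length 3.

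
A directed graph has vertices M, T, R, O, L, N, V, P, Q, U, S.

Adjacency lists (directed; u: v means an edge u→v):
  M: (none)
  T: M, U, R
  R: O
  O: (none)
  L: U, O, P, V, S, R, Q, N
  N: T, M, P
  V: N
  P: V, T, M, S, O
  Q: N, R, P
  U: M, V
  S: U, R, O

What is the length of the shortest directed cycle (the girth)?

3

For each vertex v, BFS finds the shortest path from v back to v.
The shortest such closed walk is P → V → N → P, length 3.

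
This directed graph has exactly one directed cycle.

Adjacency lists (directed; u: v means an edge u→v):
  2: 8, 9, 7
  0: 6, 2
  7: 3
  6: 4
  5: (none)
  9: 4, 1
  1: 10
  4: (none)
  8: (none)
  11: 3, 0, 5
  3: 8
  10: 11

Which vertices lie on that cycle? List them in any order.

DFS with gray/black marking from 10:
10 gray
  11 gray
    3 gray
      8 gray
      8 black
    3 black
    0 gray
      6 gray
        4 gray
        4 black
      6 black
      2 gray
        2→8: 8 black — skip
        9 gray
          9→4: 4 black — skip
          1 gray
            1→10: 10 is gray → back edge
Back edge closes the cycle 10 → 11 → 0 → 2 → 9 → 1 → 10; its vertices are {0, 1, 2, 9, 10, 11}.

0, 1, 2, 9, 10, 11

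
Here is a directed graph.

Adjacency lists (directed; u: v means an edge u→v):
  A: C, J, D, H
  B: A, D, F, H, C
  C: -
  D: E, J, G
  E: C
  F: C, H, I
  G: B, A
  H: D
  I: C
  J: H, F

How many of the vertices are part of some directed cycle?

7

A vertex is on a directed cycle iff it belongs to a strongly connected component of size ≥ 2 (or has a self-loop).
The vertices on cycles are {A, B, D, F, G, H, J} — 7 in total.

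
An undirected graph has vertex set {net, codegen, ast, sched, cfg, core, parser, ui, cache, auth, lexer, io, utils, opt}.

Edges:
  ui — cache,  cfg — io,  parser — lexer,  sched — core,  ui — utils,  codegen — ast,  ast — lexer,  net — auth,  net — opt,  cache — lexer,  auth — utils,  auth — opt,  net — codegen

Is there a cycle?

DFS, tracking each vertex's parent; an edge to a visited non-parent vertex closes a cycle.
Start from ui:
visit ui (parent –)
  visit cache (parent ui)
    cache–ui: parent, skip
    visit lexer (parent cache)
      visit parser (parent lexer)
        parser–lexer: parent, skip
      lexer–cache: parent, skip
      visit ast (parent lexer)
        ast–lexer: parent, skip
        visit codegen (parent ast)
          visit net (parent codegen)
            net–codegen: parent, skip
            visit opt (parent net)
              visit auth (parent opt)
                auth–net: net visited and ≠ parent → cycle
Cycle: net – opt – auth – net.

Yes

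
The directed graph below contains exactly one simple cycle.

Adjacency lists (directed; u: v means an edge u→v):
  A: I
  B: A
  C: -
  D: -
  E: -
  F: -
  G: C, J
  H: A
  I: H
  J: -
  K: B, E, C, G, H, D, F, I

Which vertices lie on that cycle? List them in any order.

A, H, I

DFS with gray/black marking from I:
I gray
  H gray
    A gray
      A→I: I is gray → back edge
Back edge closes the cycle I → H → A → I; its vertices are {A, H, I}.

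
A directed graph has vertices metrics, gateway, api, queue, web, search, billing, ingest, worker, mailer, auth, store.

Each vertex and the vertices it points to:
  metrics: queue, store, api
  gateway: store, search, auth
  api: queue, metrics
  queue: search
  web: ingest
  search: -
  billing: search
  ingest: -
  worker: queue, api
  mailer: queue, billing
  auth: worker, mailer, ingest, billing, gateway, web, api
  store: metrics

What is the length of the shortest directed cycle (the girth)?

For each vertex v, BFS finds the shortest path from v back to v.
The shortest such closed walk is auth → gateway → auth, length 2.

2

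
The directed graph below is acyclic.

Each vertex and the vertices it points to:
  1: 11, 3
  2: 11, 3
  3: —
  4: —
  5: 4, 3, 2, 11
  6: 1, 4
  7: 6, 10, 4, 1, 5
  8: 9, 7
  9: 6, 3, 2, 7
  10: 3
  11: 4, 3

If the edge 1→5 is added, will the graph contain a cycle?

No

Adding 1→5 creates a cycle iff 5 can already reach 1.
Explore from 5: no path reaches 1. The graph stays acyclic.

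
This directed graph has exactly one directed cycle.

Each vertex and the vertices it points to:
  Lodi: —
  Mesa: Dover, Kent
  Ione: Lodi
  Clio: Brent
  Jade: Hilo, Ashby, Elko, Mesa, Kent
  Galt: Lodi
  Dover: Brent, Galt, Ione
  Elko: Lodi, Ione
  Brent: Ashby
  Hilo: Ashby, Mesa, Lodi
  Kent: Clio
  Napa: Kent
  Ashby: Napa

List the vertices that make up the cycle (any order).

DFS with gray/black marking from Ashby:
Ashby gray
  Napa gray
    Kent gray
      Clio gray
        Brent gray
          Brent→Ashby: Ashby is gray → back edge
Back edge closes the cycle Ashby → Napa → Kent → Clio → Brent → Ashby; its vertices are {Clio, Kent, Napa, Ashby, Brent}.

Clio, Kent, Napa, Ashby, Brent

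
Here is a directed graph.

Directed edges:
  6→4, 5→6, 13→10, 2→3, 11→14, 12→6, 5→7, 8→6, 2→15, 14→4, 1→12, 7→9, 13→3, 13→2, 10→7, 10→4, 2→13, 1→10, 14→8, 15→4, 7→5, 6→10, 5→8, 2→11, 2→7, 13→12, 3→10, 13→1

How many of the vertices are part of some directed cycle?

7

A vertex is on a directed cycle iff it belongs to a strongly connected component of size ≥ 2 (or has a self-loop).
The vertices on cycles are {2, 5, 6, 7, 8, 10, 13} — 7 in total.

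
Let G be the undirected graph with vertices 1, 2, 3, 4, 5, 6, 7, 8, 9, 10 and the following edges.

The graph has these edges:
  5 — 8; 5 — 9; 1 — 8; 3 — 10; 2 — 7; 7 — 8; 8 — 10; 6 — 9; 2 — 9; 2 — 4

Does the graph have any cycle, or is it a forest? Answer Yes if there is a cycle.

Yes

DFS, tracking each vertex's parent; an edge to a visited non-parent vertex closes a cycle.
Start from 9:
visit 9 (parent –)
  visit 6 (parent 9)
    6–9: parent, skip
  visit 5 (parent 9)
    visit 8 (parent 5)
      8–5: parent, skip
      visit 7 (parent 8)
        7–8: parent, skip
        visit 2 (parent 7)
          visit 4 (parent 2)
            4–2: parent, skip
          2–7: parent, skip
          2–9: 9 visited and ≠ parent → cycle
Cycle: 9 – 5 – 8 – 7 – 2 – 9.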